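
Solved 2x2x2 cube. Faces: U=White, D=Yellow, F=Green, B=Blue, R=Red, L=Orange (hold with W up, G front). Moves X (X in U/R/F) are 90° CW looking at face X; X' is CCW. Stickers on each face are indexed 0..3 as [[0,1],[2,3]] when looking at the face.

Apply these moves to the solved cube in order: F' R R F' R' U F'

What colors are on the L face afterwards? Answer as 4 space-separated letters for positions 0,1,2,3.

Answer: B G O G

Derivation:
After move 1 (F'): F=GGGG U=WWRR R=YRYR D=OOYY L=OWOW
After move 2 (R): R=YYRR U=WGRG F=GOGY D=OBYB B=RBWB
After move 3 (R): R=RYRY U=WORY F=GBGB D=OWYR B=GBGB
After move 4 (F'): F=BBGG U=WORR R=WYOY D=WWYR L=OYOR
After move 5 (R'): R=YYWO U=WGRG F=BOGR D=WBYG B=RBWB
After move 6 (U): U=RWGG F=YYGR R=RBWO B=OYWB L=BOOR
After move 7 (F'): F=YRYG U=RWRW R=BBWO D=ORYG L=BGOG
Query: L face = BGOG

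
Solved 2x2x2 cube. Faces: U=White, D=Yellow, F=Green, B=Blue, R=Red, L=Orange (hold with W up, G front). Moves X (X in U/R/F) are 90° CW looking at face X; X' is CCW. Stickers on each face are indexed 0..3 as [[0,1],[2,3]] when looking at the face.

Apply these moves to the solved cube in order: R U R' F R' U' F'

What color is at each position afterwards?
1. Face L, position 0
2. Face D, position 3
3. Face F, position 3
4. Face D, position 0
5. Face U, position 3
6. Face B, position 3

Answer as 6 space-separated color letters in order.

Answer: Y W G O G B

Derivation:
After move 1 (R): R=RRRR U=WGWG F=GYGY D=YBYB B=WBWB
After move 2 (U): U=WWGG F=RRGY R=WBRR B=OOWB L=GYOO
After move 3 (R'): R=BRWR U=WWGO F=RWGG D=YRYY B=BOBB
After move 4 (F): F=GRGW U=WWOY R=GROR D=WBYY L=GYOR
After move 5 (R'): R=RRGO U=WBOB F=GWGY D=WRYW B=YOBB
After move 6 (U'): U=BBWO F=GYGY R=GWGO B=RRBB L=YOOR
After move 7 (F'): F=YYGG U=BBGG R=RWWO D=ORYW L=YOOW
Query 1: L[0] = Y
Query 2: D[3] = W
Query 3: F[3] = G
Query 4: D[0] = O
Query 5: U[3] = G
Query 6: B[3] = B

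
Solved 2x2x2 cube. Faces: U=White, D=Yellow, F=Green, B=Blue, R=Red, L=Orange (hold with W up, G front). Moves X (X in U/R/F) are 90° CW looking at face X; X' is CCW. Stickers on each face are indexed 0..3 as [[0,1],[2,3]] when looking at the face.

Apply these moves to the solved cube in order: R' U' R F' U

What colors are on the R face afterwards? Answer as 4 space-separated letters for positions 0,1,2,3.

Answer: W R Y W

Derivation:
After move 1 (R'): R=RRRR U=WBWB F=GWGW D=YGYG B=YBYB
After move 2 (U'): U=BBWW F=OOGW R=GWRR B=RRYB L=YBOO
After move 3 (R): R=RGRW U=BOWW F=OGGG D=YYYR B=WRBB
After move 4 (F'): F=GGOG U=BORR R=YGYW D=BOYR L=YWOW
After move 5 (U): U=RBRO F=YGOG R=WRYW B=YWBB L=GGOW
Query: R face = WRYW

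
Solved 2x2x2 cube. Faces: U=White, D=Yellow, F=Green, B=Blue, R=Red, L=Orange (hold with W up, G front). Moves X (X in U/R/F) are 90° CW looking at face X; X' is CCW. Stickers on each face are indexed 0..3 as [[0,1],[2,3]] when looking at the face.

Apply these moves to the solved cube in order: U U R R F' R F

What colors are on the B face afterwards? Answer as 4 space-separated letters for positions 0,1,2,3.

Answer: O G Y B

Derivation:
After move 1 (U): U=WWWW F=RRGG R=BBRR B=OOBB L=GGOO
After move 2 (U): U=WWWW F=BBGG R=OORR B=GGBB L=RROO
After move 3 (R): R=RORO U=WBWG F=BYGY D=YBYG B=WGWB
After move 4 (R): R=RROO U=WYWY F=BBGG D=YWYW B=GGBB
After move 5 (F'): F=BGBG U=WYRO R=WRYO D=ROYW L=RYOW
After move 6 (R): R=YWOR U=WGRG F=BOBW D=RBYG B=OGYB
After move 7 (F): F=BBWO U=WGWY R=RWGR D=OYYG L=RROB
Query: B face = OGYB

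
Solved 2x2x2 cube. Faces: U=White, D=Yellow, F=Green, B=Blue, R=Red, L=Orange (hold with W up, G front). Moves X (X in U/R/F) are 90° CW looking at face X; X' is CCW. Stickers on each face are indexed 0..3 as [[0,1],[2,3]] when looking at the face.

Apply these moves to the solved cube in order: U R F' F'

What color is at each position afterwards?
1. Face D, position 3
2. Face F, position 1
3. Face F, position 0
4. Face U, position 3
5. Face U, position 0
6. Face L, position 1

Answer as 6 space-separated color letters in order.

After move 1 (U): U=WWWW F=RRGG R=BBRR B=OOBB L=GGOO
After move 2 (R): R=RBRB U=WRWG F=RYGY D=YBYO B=WOWB
After move 3 (F'): F=YYRG U=WRRR R=BBYB D=GOYO L=GGOW
After move 4 (F'): F=YGYR U=WRBY R=OBGB D=GWYO L=GROR
Query 1: D[3] = O
Query 2: F[1] = G
Query 3: F[0] = Y
Query 4: U[3] = Y
Query 5: U[0] = W
Query 6: L[1] = R

Answer: O G Y Y W R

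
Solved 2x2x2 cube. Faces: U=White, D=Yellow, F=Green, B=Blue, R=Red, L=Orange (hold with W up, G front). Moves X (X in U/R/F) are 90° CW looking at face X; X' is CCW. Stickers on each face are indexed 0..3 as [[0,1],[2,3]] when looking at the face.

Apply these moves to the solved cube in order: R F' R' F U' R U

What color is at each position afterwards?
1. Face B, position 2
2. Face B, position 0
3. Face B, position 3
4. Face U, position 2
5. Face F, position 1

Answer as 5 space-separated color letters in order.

Answer: G B B G G

Derivation:
After move 1 (R): R=RRRR U=WGWG F=GYGY D=YBYB B=WBWB
After move 2 (F'): F=YYGG U=WGRR R=BRYR D=OOYB L=OGOW
After move 3 (R'): R=RRBY U=WWRW F=YGGR D=OYYG B=BBOB
After move 4 (F): F=GYRG U=WWWG R=RRWY D=BRYG L=OOOY
After move 5 (U'): U=WGWW F=OORG R=GYWY B=RROB L=BBOY
After move 6 (R): R=WGYY U=WOWG F=ORRG D=BOYR B=WRGB
After move 7 (U): U=WWGO F=WGRG R=WRYY B=BBGB L=OROY
Query 1: B[2] = G
Query 2: B[0] = B
Query 3: B[3] = B
Query 4: U[2] = G
Query 5: F[1] = G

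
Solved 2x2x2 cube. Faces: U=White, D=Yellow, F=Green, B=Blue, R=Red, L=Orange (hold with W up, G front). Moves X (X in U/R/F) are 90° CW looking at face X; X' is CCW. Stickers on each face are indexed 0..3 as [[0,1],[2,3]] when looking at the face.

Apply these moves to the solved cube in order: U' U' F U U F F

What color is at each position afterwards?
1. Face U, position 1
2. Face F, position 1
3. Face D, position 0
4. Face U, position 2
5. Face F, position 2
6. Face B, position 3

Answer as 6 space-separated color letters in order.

Answer: O G W O G B

Derivation:
After move 1 (U'): U=WWWW F=OOGG R=GGRR B=RRBB L=BBOO
After move 2 (U'): U=WWWW F=BBGG R=OORR B=GGBB L=RROO
After move 3 (F): F=GBGB U=WWOR R=WOWR D=ROYY L=RYOY
After move 4 (U): U=OWRW F=WOGB R=GGWR B=RYBB L=GBOY
After move 5 (U): U=ROWW F=GGGB R=RYWR B=GBBB L=WOOY
After move 6 (F): F=GGBG U=ROYO R=WYWR D=WRYY L=WROO
After move 7 (F): F=BGGG U=ROOR R=YYOR D=WWYY L=WWOR
Query 1: U[1] = O
Query 2: F[1] = G
Query 3: D[0] = W
Query 4: U[2] = O
Query 5: F[2] = G
Query 6: B[3] = B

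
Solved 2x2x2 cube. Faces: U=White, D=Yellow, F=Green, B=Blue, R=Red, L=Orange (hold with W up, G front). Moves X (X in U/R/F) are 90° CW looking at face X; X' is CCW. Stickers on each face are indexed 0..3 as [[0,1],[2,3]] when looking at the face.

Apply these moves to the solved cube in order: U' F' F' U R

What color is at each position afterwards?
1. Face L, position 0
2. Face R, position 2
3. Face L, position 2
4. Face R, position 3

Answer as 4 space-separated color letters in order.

After move 1 (U'): U=WWWW F=OOGG R=GGRR B=RRBB L=BBOO
After move 2 (F'): F=OGOG U=WWGR R=YGYR D=BOYY L=BWOW
After move 3 (F'): F=GGOO U=WWYY R=OGBR D=WWYY L=BROG
After move 4 (U): U=YWYW F=OGOO R=RRBR B=BRBB L=GGOG
After move 5 (R): R=BRRR U=YGYO F=OWOY D=WBYB B=WRWB
Query 1: L[0] = G
Query 2: R[2] = R
Query 3: L[2] = O
Query 4: R[3] = R

Answer: G R O R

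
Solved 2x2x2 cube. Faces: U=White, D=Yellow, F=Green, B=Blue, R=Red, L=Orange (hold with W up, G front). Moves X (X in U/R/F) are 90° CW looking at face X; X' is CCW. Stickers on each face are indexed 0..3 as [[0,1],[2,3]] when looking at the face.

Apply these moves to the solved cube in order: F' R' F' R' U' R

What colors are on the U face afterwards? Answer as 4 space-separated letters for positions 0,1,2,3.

Answer: O B W Y

Derivation:
After move 1 (F'): F=GGGG U=WWRR R=YRYR D=OOYY L=OWOW
After move 2 (R'): R=RRYY U=WBRB F=GWGR D=OGYG B=YBOB
After move 3 (F'): F=WRGG U=WBRY R=GROY D=WWYG L=OBOR
After move 4 (R'): R=RYGO U=WORY F=WBGY D=WRYG B=GBWB
After move 5 (U'): U=OYWR F=OBGY R=WBGO B=RYWB L=GBOR
After move 6 (R): R=GWOB U=OBWY F=ORGG D=WWYR B=RYYB
Query: U face = OBWY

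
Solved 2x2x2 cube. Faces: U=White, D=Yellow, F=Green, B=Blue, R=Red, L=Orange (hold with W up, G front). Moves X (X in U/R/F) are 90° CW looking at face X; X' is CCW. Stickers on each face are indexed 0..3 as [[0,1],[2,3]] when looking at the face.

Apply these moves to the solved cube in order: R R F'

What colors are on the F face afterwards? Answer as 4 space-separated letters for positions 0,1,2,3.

After move 1 (R): R=RRRR U=WGWG F=GYGY D=YBYB B=WBWB
After move 2 (R): R=RRRR U=WYWY F=GBGB D=YWYW B=GBGB
After move 3 (F'): F=BBGG U=WYRR R=WRYR D=OOYW L=OYOW
Query: F face = BBGG

Answer: B B G G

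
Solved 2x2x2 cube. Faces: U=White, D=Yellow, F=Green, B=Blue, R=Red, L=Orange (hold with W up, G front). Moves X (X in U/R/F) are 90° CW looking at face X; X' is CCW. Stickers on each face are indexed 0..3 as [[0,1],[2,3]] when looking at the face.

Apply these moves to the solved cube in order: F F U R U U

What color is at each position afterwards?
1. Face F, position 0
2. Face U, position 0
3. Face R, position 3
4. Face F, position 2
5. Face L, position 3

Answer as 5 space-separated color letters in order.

Answer: W G B G R

Derivation:
After move 1 (F): F=GGGG U=WWOO R=WRWR D=RRYY L=OYOY
After move 2 (F): F=GGGG U=WWYY R=OROR D=WWYY L=OROR
After move 3 (U): U=YWYW F=ORGG R=BBOR B=ORBB L=GGOR
After move 4 (R): R=OBRB U=YRYG F=OWGY D=WBYO B=WRWB
After move 5 (U): U=YYGR F=OBGY R=WRRB B=GGWB L=OWOR
After move 6 (U): U=GYRY F=WRGY R=GGRB B=OWWB L=OBOR
Query 1: F[0] = W
Query 2: U[0] = G
Query 3: R[3] = B
Query 4: F[2] = G
Query 5: L[3] = R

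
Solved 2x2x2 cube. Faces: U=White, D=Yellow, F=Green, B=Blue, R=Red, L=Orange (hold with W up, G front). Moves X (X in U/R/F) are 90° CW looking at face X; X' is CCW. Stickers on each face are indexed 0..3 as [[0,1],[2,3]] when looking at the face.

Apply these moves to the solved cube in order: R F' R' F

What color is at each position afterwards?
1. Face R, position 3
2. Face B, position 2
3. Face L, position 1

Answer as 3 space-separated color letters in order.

After move 1 (R): R=RRRR U=WGWG F=GYGY D=YBYB B=WBWB
After move 2 (F'): F=YYGG U=WGRR R=BRYR D=OOYB L=OGOW
After move 3 (R'): R=RRBY U=WWRW F=YGGR D=OYYG B=BBOB
After move 4 (F): F=GYRG U=WWWG R=RRWY D=BRYG L=OOOY
Query 1: R[3] = Y
Query 2: B[2] = O
Query 3: L[1] = O

Answer: Y O O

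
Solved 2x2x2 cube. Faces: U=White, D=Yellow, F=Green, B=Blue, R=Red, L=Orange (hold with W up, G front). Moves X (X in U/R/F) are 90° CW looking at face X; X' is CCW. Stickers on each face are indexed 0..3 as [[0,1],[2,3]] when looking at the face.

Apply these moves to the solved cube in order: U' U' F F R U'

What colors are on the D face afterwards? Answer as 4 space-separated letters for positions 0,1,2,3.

Answer: W B Y G

Derivation:
After move 1 (U'): U=WWWW F=OOGG R=GGRR B=RRBB L=BBOO
After move 2 (U'): U=WWWW F=BBGG R=OORR B=GGBB L=RROO
After move 3 (F): F=GBGB U=WWOR R=WOWR D=ROYY L=RYOY
After move 4 (F): F=GGBB U=WWYY R=OORR D=WWYY L=RROO
After move 5 (R): R=RORO U=WGYB F=GWBY D=WBYG B=YGWB
After move 6 (U'): U=GBWY F=RRBY R=GWRO B=ROWB L=YGOO
Query: D face = WBYG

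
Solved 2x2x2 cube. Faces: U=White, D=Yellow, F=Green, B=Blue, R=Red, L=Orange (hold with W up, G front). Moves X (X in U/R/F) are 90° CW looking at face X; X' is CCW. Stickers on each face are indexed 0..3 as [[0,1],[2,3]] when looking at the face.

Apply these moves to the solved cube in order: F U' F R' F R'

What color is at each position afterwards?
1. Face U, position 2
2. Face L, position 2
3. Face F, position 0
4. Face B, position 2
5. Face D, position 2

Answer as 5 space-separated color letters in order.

Answer: R O G G Y

Derivation:
After move 1 (F): F=GGGG U=WWOO R=WRWR D=RRYY L=OYOY
After move 2 (U'): U=WOWO F=OYGG R=GGWR B=WRBB L=BBOY
After move 3 (F): F=GOGY U=WOYB R=WGOR D=WGYY L=BROR
After move 4 (R'): R=GRWO U=WBYW F=GOGB D=WOYY B=YRGB
After move 5 (F): F=GGBO U=WBRR R=YRWO D=WGYY L=BWOO
After move 6 (R'): R=ROYW U=WGRY F=GBBR D=WGYO B=YRGB
Query 1: U[2] = R
Query 2: L[2] = O
Query 3: F[0] = G
Query 4: B[2] = G
Query 5: D[2] = Y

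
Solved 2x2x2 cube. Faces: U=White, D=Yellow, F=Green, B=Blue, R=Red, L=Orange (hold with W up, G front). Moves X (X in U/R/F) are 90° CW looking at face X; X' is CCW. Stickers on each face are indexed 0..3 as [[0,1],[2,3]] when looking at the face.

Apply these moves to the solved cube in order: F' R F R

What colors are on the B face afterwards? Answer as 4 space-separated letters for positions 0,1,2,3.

Answer: W B G B

Derivation:
After move 1 (F'): F=GGGG U=WWRR R=YRYR D=OOYY L=OWOW
After move 2 (R): R=YYRR U=WGRG F=GOGY D=OBYB B=RBWB
After move 3 (F): F=GGYO U=WGWW R=RYGR D=RYYB L=OOOB
After move 4 (R): R=GRRY U=WGWO F=GYYB D=RWYR B=WBGB
Query: B face = WBGB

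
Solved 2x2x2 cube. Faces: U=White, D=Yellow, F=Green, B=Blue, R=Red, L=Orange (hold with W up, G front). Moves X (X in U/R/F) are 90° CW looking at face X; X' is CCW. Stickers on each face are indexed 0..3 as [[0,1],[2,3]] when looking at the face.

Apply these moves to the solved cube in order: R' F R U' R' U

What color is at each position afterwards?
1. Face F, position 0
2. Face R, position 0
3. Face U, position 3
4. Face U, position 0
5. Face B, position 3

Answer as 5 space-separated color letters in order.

Answer: R Y B W B

Derivation:
After move 1 (R'): R=RRRR U=WBWB F=GWGW D=YGYG B=YBYB
After move 2 (F): F=GGWW U=WBOO R=WRBR D=RRYG L=OYOG
After move 3 (R): R=BWRR U=WGOW F=GRWG D=RYYY B=OBBB
After move 4 (U'): U=GWWO F=OYWG R=GRRR B=BWBB L=OBOG
After move 5 (R'): R=RRGR U=GBWB F=OWWO D=RYYG B=YWYB
After move 6 (U): U=WGBB F=RRWO R=YWGR B=OBYB L=OWOG
Query 1: F[0] = R
Query 2: R[0] = Y
Query 3: U[3] = B
Query 4: U[0] = W
Query 5: B[3] = B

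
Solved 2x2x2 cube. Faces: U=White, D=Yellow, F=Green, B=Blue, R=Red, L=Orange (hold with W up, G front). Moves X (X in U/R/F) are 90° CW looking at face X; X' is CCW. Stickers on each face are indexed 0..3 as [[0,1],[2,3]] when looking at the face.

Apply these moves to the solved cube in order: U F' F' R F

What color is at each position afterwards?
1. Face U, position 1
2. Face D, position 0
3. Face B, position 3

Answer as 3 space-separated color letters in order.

Answer: G R B

Derivation:
After move 1 (U): U=WWWW F=RRGG R=BBRR B=OOBB L=GGOO
After move 2 (F'): F=RGRG U=WWBR R=YBYR D=GOYY L=GWOW
After move 3 (F'): F=GGRR U=WWYY R=OBGR D=WWYY L=GROB
After move 4 (R): R=GORB U=WGYR F=GWRY D=WBYO B=YOWB
After move 5 (F): F=RGYW U=WGBR R=YORB D=RGYO L=GWOB
Query 1: U[1] = G
Query 2: D[0] = R
Query 3: B[3] = B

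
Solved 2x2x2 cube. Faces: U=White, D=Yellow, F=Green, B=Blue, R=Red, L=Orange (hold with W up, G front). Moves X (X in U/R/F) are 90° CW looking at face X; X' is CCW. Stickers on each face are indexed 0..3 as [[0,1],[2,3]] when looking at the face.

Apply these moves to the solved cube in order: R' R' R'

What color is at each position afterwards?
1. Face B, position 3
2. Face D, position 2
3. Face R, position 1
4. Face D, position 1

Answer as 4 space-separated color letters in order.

Answer: B Y R B

Derivation:
After move 1 (R'): R=RRRR U=WBWB F=GWGW D=YGYG B=YBYB
After move 2 (R'): R=RRRR U=WYWY F=GBGB D=YWYW B=GBGB
After move 3 (R'): R=RRRR U=WGWG F=GYGY D=YBYB B=WBWB
Query 1: B[3] = B
Query 2: D[2] = Y
Query 3: R[1] = R
Query 4: D[1] = B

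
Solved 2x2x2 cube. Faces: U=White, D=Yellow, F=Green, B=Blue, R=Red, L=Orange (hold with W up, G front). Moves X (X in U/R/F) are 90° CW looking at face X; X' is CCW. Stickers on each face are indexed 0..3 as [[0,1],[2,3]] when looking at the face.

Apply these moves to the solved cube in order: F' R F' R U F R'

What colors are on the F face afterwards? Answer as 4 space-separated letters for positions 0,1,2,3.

After move 1 (F'): F=GGGG U=WWRR R=YRYR D=OOYY L=OWOW
After move 2 (R): R=YYRR U=WGRG F=GOGY D=OBYB B=RBWB
After move 3 (F'): F=OYGG U=WGYR R=BYOR D=WWYB L=OGOR
After move 4 (R): R=OBRY U=WYYG F=OWGB D=WWYR B=RBGB
After move 5 (U): U=YWGY F=OBGB R=RBRY B=OGGB L=OWOR
After move 6 (F): F=GOBB U=YWRW R=GBYY D=RRYR L=OWOW
After move 7 (R'): R=BYGY U=YGRO F=GWBW D=ROYB B=RGRB
Query: F face = GWBW

Answer: G W B W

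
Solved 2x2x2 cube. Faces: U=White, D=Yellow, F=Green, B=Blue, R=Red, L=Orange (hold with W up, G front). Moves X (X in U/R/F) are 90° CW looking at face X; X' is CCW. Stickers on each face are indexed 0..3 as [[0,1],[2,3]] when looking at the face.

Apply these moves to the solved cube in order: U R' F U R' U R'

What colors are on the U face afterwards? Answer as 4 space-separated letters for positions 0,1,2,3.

After move 1 (U): U=WWWW F=RRGG R=BBRR B=OOBB L=GGOO
After move 2 (R'): R=BRBR U=WBWO F=RWGW D=YRYG B=YOYB
After move 3 (F): F=GRWW U=WBOG R=WROR D=BBYG L=GYOR
After move 4 (U): U=OWGB F=WRWW R=YOOR B=GYYB L=GROR
After move 5 (R'): R=ORYO U=OYGG F=WWWB D=BRYW B=GYBB
After move 6 (U): U=GOGY F=ORWB R=GYYO B=GRBB L=WWOR
After move 7 (R'): R=YOGY U=GBGG F=OOWY D=BRYB B=WRRB
Query: U face = GBGG

Answer: G B G G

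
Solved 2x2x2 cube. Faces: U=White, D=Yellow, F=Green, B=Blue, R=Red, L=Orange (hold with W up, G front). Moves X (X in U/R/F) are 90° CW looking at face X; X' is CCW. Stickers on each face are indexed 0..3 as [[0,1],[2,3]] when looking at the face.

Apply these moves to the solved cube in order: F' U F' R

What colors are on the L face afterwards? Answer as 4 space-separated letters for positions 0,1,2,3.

After move 1 (F'): F=GGGG U=WWRR R=YRYR D=OOYY L=OWOW
After move 2 (U): U=RWRW F=YRGG R=BBYR B=OWBB L=GGOW
After move 3 (F'): F=RGYG U=RWBY R=OBOR D=GWYY L=GWOR
After move 4 (R): R=OORB U=RGBG F=RWYY D=GBYO B=YWWB
Query: L face = GWOR

Answer: G W O R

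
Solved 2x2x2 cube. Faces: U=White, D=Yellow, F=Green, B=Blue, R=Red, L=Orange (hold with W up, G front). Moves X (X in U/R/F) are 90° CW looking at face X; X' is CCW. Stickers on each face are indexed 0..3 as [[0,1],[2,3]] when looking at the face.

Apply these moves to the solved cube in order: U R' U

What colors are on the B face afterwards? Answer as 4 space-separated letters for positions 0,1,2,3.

After move 1 (U): U=WWWW F=RRGG R=BBRR B=OOBB L=GGOO
After move 2 (R'): R=BRBR U=WBWO F=RWGW D=YRYG B=YOYB
After move 3 (U): U=WWOB F=BRGW R=YOBR B=GGYB L=RWOO
Query: B face = GGYB

Answer: G G Y B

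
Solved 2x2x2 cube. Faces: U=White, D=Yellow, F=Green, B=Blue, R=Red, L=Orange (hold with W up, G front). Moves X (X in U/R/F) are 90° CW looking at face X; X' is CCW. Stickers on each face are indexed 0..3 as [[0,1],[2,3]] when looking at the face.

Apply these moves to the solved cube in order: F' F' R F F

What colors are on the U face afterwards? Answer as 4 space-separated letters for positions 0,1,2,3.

After move 1 (F'): F=GGGG U=WWRR R=YRYR D=OOYY L=OWOW
After move 2 (F'): F=GGGG U=WWYY R=OROR D=WWYY L=OROR
After move 3 (R): R=OORR U=WGYG F=GWGY D=WBYB B=YBWB
After move 4 (F): F=GGYW U=WGRR R=YOGR D=ROYB L=OWOB
After move 5 (F): F=YGWG U=WGBW R=RORR D=GYYB L=OROO
Query: U face = WGBW

Answer: W G B W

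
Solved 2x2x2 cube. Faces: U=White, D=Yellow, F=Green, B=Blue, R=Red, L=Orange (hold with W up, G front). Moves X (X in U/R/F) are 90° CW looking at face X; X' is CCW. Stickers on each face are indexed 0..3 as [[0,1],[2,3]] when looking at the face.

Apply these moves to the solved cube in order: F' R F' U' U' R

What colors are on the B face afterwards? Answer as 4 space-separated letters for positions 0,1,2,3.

Answer: W Y Y B

Derivation:
After move 1 (F'): F=GGGG U=WWRR R=YRYR D=OOYY L=OWOW
After move 2 (R): R=YYRR U=WGRG F=GOGY D=OBYB B=RBWB
After move 3 (F'): F=OYGG U=WGYR R=BYOR D=WWYB L=OGOR
After move 4 (U'): U=GRWY F=OGGG R=OYOR B=BYWB L=RBOR
After move 5 (U'): U=RYGW F=RBGG R=OGOR B=OYWB L=BYOR
After move 6 (R): R=OORG U=RBGG F=RWGB D=WWYO B=WYYB
Query: B face = WYYB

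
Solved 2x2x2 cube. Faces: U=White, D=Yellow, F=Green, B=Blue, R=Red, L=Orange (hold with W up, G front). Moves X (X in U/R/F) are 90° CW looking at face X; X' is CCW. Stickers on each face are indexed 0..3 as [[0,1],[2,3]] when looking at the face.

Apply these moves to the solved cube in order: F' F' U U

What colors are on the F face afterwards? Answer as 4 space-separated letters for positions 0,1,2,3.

Answer: B B G G

Derivation:
After move 1 (F'): F=GGGG U=WWRR R=YRYR D=OOYY L=OWOW
After move 2 (F'): F=GGGG U=WWYY R=OROR D=WWYY L=OROR
After move 3 (U): U=YWYW F=ORGG R=BBOR B=ORBB L=GGOR
After move 4 (U): U=YYWW F=BBGG R=OROR B=GGBB L=OROR
Query: F face = BBGG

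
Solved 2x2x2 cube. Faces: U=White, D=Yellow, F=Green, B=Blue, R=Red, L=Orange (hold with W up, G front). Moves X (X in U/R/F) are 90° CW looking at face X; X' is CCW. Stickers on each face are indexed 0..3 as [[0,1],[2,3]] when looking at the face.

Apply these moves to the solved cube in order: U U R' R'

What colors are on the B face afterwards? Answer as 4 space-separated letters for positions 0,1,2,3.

After move 1 (U): U=WWWW F=RRGG R=BBRR B=OOBB L=GGOO
After move 2 (U): U=WWWW F=BBGG R=OORR B=GGBB L=RROO
After move 3 (R'): R=OROR U=WBWG F=BWGW D=YBYG B=YGYB
After move 4 (R'): R=RROO U=WYWY F=BBGG D=YWYW B=GGBB
Query: B face = GGBB

Answer: G G B B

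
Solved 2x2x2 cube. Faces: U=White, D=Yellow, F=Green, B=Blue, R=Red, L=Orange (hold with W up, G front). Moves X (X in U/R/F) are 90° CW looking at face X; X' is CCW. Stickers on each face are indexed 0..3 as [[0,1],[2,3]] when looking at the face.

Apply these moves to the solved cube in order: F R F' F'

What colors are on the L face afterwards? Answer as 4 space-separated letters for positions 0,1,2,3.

Answer: O R O W

Derivation:
After move 1 (F): F=GGGG U=WWOO R=WRWR D=RRYY L=OYOY
After move 2 (R): R=WWRR U=WGOG F=GRGY D=RBYB B=OBWB
After move 3 (F'): F=RYGG U=WGWR R=BWRR D=YYYB L=OGOO
After move 4 (F'): F=YGRG U=WGBR R=YWYR D=GOYB L=OROW
Query: L face = OROW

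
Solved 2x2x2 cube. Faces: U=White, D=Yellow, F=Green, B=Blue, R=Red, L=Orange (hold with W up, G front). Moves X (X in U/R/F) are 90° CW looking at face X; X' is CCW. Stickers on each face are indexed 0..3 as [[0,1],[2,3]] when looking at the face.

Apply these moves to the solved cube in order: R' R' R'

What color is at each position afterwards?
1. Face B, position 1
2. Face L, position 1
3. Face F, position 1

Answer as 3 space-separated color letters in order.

After move 1 (R'): R=RRRR U=WBWB F=GWGW D=YGYG B=YBYB
After move 2 (R'): R=RRRR U=WYWY F=GBGB D=YWYW B=GBGB
After move 3 (R'): R=RRRR U=WGWG F=GYGY D=YBYB B=WBWB
Query 1: B[1] = B
Query 2: L[1] = O
Query 3: F[1] = Y

Answer: B O Y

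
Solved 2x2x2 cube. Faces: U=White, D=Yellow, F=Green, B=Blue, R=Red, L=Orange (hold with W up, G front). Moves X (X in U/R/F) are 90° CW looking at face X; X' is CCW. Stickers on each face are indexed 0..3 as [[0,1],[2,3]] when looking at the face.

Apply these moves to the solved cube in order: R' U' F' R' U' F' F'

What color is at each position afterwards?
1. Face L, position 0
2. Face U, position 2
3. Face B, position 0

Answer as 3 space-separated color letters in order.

After move 1 (R'): R=RRRR U=WBWB F=GWGW D=YGYG B=YBYB
After move 2 (U'): U=BBWW F=OOGW R=GWRR B=RRYB L=YBOO
After move 3 (F'): F=OWOG U=BBGR R=GWYR D=BOYG L=YWOW
After move 4 (R'): R=WRGY U=BYGR F=OBOR D=BWYG B=GROB
After move 5 (U'): U=YRBG F=YWOR R=OBGY B=WROB L=GROW
After move 6 (F'): F=WRYO U=YROG R=WBBY D=RWYG L=GGOB
After move 7 (F'): F=ROWY U=YRWB R=WBRY D=GBYG L=GGOO
Query 1: L[0] = G
Query 2: U[2] = W
Query 3: B[0] = W

Answer: G W W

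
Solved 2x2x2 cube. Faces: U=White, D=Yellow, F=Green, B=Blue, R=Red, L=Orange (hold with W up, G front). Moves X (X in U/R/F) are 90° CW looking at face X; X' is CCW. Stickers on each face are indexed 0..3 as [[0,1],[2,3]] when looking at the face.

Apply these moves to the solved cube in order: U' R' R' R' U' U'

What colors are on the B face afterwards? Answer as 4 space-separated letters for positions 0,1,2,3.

Answer: O Y W B

Derivation:
After move 1 (U'): U=WWWW F=OOGG R=GGRR B=RRBB L=BBOO
After move 2 (R'): R=GRGR U=WBWR F=OWGW D=YOYG B=YRYB
After move 3 (R'): R=RRGG U=WYWY F=OBGR D=YWYW B=GROB
After move 4 (R'): R=RGRG U=WOWG F=OYGY D=YBYR B=WRWB
After move 5 (U'): U=OGWW F=BBGY R=OYRG B=RGWB L=WROO
After move 6 (U'): U=GWOW F=WRGY R=BBRG B=OYWB L=RGOO
Query: B face = OYWB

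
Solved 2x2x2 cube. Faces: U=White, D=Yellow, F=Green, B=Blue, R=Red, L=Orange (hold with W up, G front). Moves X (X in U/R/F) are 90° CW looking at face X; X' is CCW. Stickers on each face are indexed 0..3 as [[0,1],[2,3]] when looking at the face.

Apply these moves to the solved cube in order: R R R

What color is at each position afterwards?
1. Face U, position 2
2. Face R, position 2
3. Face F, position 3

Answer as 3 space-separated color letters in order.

After move 1 (R): R=RRRR U=WGWG F=GYGY D=YBYB B=WBWB
After move 2 (R): R=RRRR U=WYWY F=GBGB D=YWYW B=GBGB
After move 3 (R): R=RRRR U=WBWB F=GWGW D=YGYG B=YBYB
Query 1: U[2] = W
Query 2: R[2] = R
Query 3: F[3] = W

Answer: W R W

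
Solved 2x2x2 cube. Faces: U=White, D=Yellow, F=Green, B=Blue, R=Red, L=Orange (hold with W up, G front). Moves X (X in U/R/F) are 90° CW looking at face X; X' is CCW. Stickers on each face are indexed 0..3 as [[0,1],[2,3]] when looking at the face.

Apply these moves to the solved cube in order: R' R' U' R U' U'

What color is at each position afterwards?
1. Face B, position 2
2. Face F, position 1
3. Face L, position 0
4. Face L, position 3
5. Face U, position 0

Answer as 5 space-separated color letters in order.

After move 1 (R'): R=RRRR U=WBWB F=GWGW D=YGYG B=YBYB
After move 2 (R'): R=RRRR U=WYWY F=GBGB D=YWYW B=GBGB
After move 3 (U'): U=YYWW F=OOGB R=GBRR B=RRGB L=GBOO
After move 4 (R): R=RGRB U=YOWB F=OWGW D=YGYR B=WRYB
After move 5 (U'): U=OBYW F=GBGW R=OWRB B=RGYB L=WROO
After move 6 (U'): U=BWOY F=WRGW R=GBRB B=OWYB L=RGOO
Query 1: B[2] = Y
Query 2: F[1] = R
Query 3: L[0] = R
Query 4: L[3] = O
Query 5: U[0] = B

Answer: Y R R O B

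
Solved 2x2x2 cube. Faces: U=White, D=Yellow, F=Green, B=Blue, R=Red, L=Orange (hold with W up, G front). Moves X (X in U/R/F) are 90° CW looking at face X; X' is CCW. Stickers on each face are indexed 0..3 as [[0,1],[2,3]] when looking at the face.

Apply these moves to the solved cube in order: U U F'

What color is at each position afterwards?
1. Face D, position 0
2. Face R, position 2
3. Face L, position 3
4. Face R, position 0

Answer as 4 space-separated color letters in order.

Answer: R Y W Y

Derivation:
After move 1 (U): U=WWWW F=RRGG R=BBRR B=OOBB L=GGOO
After move 2 (U): U=WWWW F=BBGG R=OORR B=GGBB L=RROO
After move 3 (F'): F=BGBG U=WWOR R=YOYR D=ROYY L=RWOW
Query 1: D[0] = R
Query 2: R[2] = Y
Query 3: L[3] = W
Query 4: R[0] = Y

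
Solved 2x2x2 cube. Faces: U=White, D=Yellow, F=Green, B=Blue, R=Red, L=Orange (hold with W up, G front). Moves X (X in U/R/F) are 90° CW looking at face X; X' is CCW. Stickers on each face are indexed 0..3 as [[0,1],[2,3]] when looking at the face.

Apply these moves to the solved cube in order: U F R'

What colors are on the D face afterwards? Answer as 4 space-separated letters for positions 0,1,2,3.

After move 1 (U): U=WWWW F=RRGG R=BBRR B=OOBB L=GGOO
After move 2 (F): F=GRGR U=WWOG R=WBWR D=RBYY L=GYOY
After move 3 (R'): R=BRWW U=WBOO F=GWGG D=RRYR B=YOBB
Query: D face = RRYR

Answer: R R Y R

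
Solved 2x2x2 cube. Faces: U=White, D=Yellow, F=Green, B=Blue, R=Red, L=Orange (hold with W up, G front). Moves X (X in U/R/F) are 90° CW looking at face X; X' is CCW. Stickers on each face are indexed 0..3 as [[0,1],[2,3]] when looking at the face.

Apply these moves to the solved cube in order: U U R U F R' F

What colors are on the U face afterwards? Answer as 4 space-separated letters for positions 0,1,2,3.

Answer: W W B Y

Derivation:
After move 1 (U): U=WWWW F=RRGG R=BBRR B=OOBB L=GGOO
After move 2 (U): U=WWWW F=BBGG R=OORR B=GGBB L=RROO
After move 3 (R): R=RORO U=WBWG F=BYGY D=YBYG B=WGWB
After move 4 (U): U=WWGB F=ROGY R=WGRO B=RRWB L=BYOO
After move 5 (F): F=GRYO U=WWOY R=GGBO D=RWYG L=BYOB
After move 6 (R'): R=GOGB U=WWOR F=GWYY D=RRYO B=GRWB
After move 7 (F): F=YGYW U=WWBY R=OORB D=GGYO L=BROR
Query: U face = WWBY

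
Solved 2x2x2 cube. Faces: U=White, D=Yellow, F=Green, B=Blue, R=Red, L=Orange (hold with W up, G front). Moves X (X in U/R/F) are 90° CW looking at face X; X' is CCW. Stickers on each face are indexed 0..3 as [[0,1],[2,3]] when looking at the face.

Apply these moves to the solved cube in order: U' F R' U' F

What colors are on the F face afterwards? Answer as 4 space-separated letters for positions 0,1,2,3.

After move 1 (U'): U=WWWW F=OOGG R=GGRR B=RRBB L=BBOO
After move 2 (F): F=GOGO U=WWOB R=WGWR D=RGYY L=BYOY
After move 3 (R'): R=GRWW U=WBOR F=GWGB D=ROYO B=YRGB
After move 4 (U'): U=BRWO F=BYGB R=GWWW B=GRGB L=YROY
After move 5 (F): F=GBBY U=BRYR R=WWOW D=WGYO L=YROO
Query: F face = GBBY

Answer: G B B Y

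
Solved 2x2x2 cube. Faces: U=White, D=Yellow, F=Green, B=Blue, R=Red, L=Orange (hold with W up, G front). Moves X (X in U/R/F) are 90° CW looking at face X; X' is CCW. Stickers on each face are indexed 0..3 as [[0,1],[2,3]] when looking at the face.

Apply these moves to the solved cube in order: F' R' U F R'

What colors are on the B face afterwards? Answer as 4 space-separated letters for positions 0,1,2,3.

After move 1 (F'): F=GGGG U=WWRR R=YRYR D=OOYY L=OWOW
After move 2 (R'): R=RRYY U=WBRB F=GWGR D=OGYG B=YBOB
After move 3 (U): U=RWBB F=RRGR R=YBYY B=OWOB L=GWOW
After move 4 (F): F=GRRR U=RWWW R=BBBY D=YYYG L=GOOG
After move 5 (R'): R=BYBB U=ROWO F=GWRW D=YRYR B=GWYB
Query: B face = GWYB

Answer: G W Y B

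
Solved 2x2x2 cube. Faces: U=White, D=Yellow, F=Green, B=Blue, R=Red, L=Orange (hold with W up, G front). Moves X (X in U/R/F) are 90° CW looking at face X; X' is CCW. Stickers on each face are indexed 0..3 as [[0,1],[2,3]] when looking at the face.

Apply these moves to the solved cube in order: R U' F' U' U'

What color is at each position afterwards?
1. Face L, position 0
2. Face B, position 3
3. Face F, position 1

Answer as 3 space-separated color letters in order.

Answer: B B R

Derivation:
After move 1 (R): R=RRRR U=WGWG F=GYGY D=YBYB B=WBWB
After move 2 (U'): U=GGWW F=OOGY R=GYRR B=RRWB L=WBOO
After move 3 (F'): F=OYOG U=GGGR R=BYYR D=BOYB L=WWOW
After move 4 (U'): U=GRGG F=WWOG R=OYYR B=BYWB L=RROW
After move 5 (U'): U=RGGG F=RROG R=WWYR B=OYWB L=BYOW
Query 1: L[0] = B
Query 2: B[3] = B
Query 3: F[1] = R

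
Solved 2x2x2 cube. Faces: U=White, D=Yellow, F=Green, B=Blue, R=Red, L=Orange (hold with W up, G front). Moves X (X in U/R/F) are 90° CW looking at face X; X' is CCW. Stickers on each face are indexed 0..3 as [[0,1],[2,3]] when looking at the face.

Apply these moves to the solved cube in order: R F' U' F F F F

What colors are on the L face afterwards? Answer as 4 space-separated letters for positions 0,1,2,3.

After move 1 (R): R=RRRR U=WGWG F=GYGY D=YBYB B=WBWB
After move 2 (F'): F=YYGG U=WGRR R=BRYR D=OOYB L=OGOW
After move 3 (U'): U=GRWR F=OGGG R=YYYR B=BRWB L=WBOW
After move 4 (F): F=GOGG U=GRWB R=WYRR D=YYYB L=WOOO
After move 5 (F): F=GGGO U=GROO R=WYBR D=RWYB L=WYOY
After move 6 (F): F=GGOG U=GRYY R=OYOR D=BWYB L=WROW
After move 7 (F): F=OGGG U=GRWR R=YYYR D=OOYB L=WBOW
Query: L face = WBOW

Answer: W B O W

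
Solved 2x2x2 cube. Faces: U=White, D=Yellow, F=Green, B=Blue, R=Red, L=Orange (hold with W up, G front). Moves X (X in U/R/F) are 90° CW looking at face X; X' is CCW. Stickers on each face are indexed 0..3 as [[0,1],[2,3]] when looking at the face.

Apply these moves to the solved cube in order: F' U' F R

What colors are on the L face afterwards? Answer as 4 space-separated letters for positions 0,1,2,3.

Answer: B O O O

Derivation:
After move 1 (F'): F=GGGG U=WWRR R=YRYR D=OOYY L=OWOW
After move 2 (U'): U=WRWR F=OWGG R=GGYR B=YRBB L=BBOW
After move 3 (F): F=GOGW U=WRWB R=WGRR D=YGYY L=BOOO
After move 4 (R): R=RWRG U=WOWW F=GGGY D=YBYY B=BRRB
Query: L face = BOOO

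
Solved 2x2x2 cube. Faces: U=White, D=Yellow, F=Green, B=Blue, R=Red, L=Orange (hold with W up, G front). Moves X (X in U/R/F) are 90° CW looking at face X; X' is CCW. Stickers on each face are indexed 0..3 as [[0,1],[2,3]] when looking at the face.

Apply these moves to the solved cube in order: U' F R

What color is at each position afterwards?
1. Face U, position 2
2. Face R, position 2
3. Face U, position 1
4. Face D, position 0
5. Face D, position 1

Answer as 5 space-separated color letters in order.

After move 1 (U'): U=WWWW F=OOGG R=GGRR B=RRBB L=BBOO
After move 2 (F): F=GOGO U=WWOB R=WGWR D=RGYY L=BYOY
After move 3 (R): R=WWRG U=WOOO F=GGGY D=RBYR B=BRWB
Query 1: U[2] = O
Query 2: R[2] = R
Query 3: U[1] = O
Query 4: D[0] = R
Query 5: D[1] = B

Answer: O R O R B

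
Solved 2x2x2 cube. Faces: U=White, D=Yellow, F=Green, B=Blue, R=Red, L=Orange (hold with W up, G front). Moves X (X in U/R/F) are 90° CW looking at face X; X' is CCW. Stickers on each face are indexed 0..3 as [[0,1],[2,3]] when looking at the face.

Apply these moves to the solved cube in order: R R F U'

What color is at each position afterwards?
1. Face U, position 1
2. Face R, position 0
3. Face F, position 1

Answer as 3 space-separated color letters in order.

After move 1 (R): R=RRRR U=WGWG F=GYGY D=YBYB B=WBWB
After move 2 (R): R=RRRR U=WYWY F=GBGB D=YWYW B=GBGB
After move 3 (F): F=GGBB U=WYOO R=WRYR D=RRYW L=OYOW
After move 4 (U'): U=YOWO F=OYBB R=GGYR B=WRGB L=GBOW
Query 1: U[1] = O
Query 2: R[0] = G
Query 3: F[1] = Y

Answer: O G Y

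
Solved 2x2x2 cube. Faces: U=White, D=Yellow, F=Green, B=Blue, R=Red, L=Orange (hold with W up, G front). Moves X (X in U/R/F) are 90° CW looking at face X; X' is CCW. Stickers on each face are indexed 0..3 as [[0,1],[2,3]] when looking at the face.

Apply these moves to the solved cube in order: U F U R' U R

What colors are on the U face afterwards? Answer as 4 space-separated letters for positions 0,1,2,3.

After move 1 (U): U=WWWW F=RRGG R=BBRR B=OOBB L=GGOO
After move 2 (F): F=GRGR U=WWOG R=WBWR D=RBYY L=GYOY
After move 3 (U): U=OWGW F=WBGR R=OOWR B=GYBB L=GROY
After move 4 (R'): R=OROW U=OBGG F=WWGW D=RBYR B=YYBB
After move 5 (U): U=GOGB F=ORGW R=YYOW B=GRBB L=WWOY
After move 6 (R): R=OYWY U=GRGW F=OBGR D=RBYG B=BROB
Query: U face = GRGW

Answer: G R G W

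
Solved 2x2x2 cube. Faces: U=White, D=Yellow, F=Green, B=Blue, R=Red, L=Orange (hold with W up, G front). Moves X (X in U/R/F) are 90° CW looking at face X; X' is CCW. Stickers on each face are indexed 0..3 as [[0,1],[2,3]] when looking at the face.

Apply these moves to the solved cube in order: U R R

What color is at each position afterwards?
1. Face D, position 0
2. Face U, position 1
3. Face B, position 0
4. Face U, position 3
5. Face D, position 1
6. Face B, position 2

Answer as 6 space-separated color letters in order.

Answer: Y Y G Y W R

Derivation:
After move 1 (U): U=WWWW F=RRGG R=BBRR B=OOBB L=GGOO
After move 2 (R): R=RBRB U=WRWG F=RYGY D=YBYO B=WOWB
After move 3 (R): R=RRBB U=WYWY F=RBGO D=YWYW B=GORB
Query 1: D[0] = Y
Query 2: U[1] = Y
Query 3: B[0] = G
Query 4: U[3] = Y
Query 5: D[1] = W
Query 6: B[2] = R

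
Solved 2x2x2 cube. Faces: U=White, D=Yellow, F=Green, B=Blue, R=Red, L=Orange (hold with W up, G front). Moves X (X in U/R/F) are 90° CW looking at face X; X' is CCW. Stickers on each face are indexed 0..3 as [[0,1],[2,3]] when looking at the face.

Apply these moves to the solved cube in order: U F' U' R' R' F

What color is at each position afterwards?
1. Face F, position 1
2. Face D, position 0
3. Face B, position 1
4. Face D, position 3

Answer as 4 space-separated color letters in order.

Answer: G G B B

Derivation:
After move 1 (U): U=WWWW F=RRGG R=BBRR B=OOBB L=GGOO
After move 2 (F'): F=RGRG U=WWBR R=YBYR D=GOYY L=GWOW
After move 3 (U'): U=WRWB F=GWRG R=RGYR B=YBBB L=OOOW
After move 4 (R'): R=GRRY U=WBWY F=GRRB D=GWYG B=YBOB
After move 5 (R'): R=RYGR U=WOWY F=GBRY D=GRYB B=GBWB
After move 6 (F): F=RGYB U=WOWO R=WYYR D=GRYB L=OGOR
Query 1: F[1] = G
Query 2: D[0] = G
Query 3: B[1] = B
Query 4: D[3] = B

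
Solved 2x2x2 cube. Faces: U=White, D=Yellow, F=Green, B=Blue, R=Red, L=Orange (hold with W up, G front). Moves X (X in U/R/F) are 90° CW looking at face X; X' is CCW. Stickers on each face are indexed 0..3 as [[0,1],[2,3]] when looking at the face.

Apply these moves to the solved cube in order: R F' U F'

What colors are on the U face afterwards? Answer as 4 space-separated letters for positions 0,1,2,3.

After move 1 (R): R=RRRR U=WGWG F=GYGY D=YBYB B=WBWB
After move 2 (F'): F=YYGG U=WGRR R=BRYR D=OOYB L=OGOW
After move 3 (U): U=RWRG F=BRGG R=WBYR B=OGWB L=YYOW
After move 4 (F'): F=RGBG U=RWWY R=OBOR D=YWYB L=YGOR
Query: U face = RWWY

Answer: R W W Y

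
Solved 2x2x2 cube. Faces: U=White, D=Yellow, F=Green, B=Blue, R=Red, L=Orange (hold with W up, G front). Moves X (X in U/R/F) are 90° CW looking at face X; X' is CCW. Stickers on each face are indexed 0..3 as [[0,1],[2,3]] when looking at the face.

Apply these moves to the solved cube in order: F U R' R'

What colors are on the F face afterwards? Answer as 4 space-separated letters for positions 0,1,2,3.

After move 1 (F): F=GGGG U=WWOO R=WRWR D=RRYY L=OYOY
After move 2 (U): U=OWOW F=WRGG R=BBWR B=OYBB L=GGOY
After move 3 (R'): R=BRBW U=OBOO F=WWGW D=RRYG B=YYRB
After move 4 (R'): R=RWBB U=OROY F=WBGO D=RWYW B=GYRB
Query: F face = WBGO

Answer: W B G O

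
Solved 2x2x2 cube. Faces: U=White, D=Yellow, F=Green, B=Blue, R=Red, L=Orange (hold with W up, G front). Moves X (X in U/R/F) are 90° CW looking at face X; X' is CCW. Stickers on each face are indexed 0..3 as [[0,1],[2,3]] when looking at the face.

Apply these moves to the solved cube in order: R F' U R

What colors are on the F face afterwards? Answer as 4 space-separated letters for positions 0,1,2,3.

After move 1 (R): R=RRRR U=WGWG F=GYGY D=YBYB B=WBWB
After move 2 (F'): F=YYGG U=WGRR R=BRYR D=OOYB L=OGOW
After move 3 (U): U=RWRG F=BRGG R=WBYR B=OGWB L=YYOW
After move 4 (R): R=YWRB U=RRRG F=BOGB D=OWYO B=GGWB
Query: F face = BOGB

Answer: B O G B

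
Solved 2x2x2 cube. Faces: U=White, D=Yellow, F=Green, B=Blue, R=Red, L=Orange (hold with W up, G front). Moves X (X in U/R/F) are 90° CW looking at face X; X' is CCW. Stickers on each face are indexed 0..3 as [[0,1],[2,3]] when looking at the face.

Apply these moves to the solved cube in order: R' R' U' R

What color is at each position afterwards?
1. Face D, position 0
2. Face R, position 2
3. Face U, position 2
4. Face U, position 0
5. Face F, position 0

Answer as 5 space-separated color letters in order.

Answer: Y R W Y O

Derivation:
After move 1 (R'): R=RRRR U=WBWB F=GWGW D=YGYG B=YBYB
After move 2 (R'): R=RRRR U=WYWY F=GBGB D=YWYW B=GBGB
After move 3 (U'): U=YYWW F=OOGB R=GBRR B=RRGB L=GBOO
After move 4 (R): R=RGRB U=YOWB F=OWGW D=YGYR B=WRYB
Query 1: D[0] = Y
Query 2: R[2] = R
Query 3: U[2] = W
Query 4: U[0] = Y
Query 5: F[0] = O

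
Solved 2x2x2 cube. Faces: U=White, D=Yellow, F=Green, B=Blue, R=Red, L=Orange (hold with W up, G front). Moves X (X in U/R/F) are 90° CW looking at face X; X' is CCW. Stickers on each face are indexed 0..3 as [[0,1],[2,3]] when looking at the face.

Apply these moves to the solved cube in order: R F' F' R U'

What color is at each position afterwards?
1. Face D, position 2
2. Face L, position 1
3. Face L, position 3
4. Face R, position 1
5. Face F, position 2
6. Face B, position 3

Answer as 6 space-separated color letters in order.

Answer: Y B R W Y B

Derivation:
After move 1 (R): R=RRRR U=WGWG F=GYGY D=YBYB B=WBWB
After move 2 (F'): F=YYGG U=WGRR R=BRYR D=OOYB L=OGOW
After move 3 (F'): F=YGYG U=WGBY R=OROR D=GWYB L=OROR
After move 4 (R): R=OORR U=WGBG F=YWYB D=GWYW B=YBGB
After move 5 (U'): U=GGWB F=ORYB R=YWRR B=OOGB L=YBOR
Query 1: D[2] = Y
Query 2: L[1] = B
Query 3: L[3] = R
Query 4: R[1] = W
Query 5: F[2] = Y
Query 6: B[3] = B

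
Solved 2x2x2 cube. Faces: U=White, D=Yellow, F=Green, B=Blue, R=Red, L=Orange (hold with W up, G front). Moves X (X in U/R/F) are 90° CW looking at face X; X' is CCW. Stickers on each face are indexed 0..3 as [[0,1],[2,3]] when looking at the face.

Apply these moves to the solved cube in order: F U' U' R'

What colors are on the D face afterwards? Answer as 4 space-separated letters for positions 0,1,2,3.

After move 1 (F): F=GGGG U=WWOO R=WRWR D=RRYY L=OYOY
After move 2 (U'): U=WOWO F=OYGG R=GGWR B=WRBB L=BBOY
After move 3 (U'): U=OOWW F=BBGG R=OYWR B=GGBB L=WROY
After move 4 (R'): R=YROW U=OBWG F=BOGW D=RBYG B=YGRB
Query: D face = RBYG

Answer: R B Y G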